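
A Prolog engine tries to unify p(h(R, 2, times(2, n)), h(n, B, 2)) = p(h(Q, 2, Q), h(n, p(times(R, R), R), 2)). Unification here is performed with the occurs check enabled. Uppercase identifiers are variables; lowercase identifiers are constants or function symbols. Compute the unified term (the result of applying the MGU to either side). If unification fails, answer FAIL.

Decompose p/2: h(R, 2, times(2, n)) = h(Q, 2, Q),  h(n, B, 2) = h(n, p(times(R, R), R), 2).
Decompose h/3: R = Q,  2 = 2,  times(2, n) = Q.
Bind R := Q; substituting into the one remaining equation that mentions R gives: h(n, B, 2) = h(n, p(times(Q, Q), Q), 2).
Delete trivial equation 2 = 2.
Bind Q := times(2, n); substituting into the remaining equation gives: h(n, B, 2) = h(n, p(times(times(2, n), times(2, n)), times(2, n)), 2). Substituting into the earlier binding gives R := times(2, n).
Decompose h/3: n = n,  B = p(times(times(2, n), times(2, n)), times(2, n)),  2 = 2.
Delete trivial equation n = n.
Bind B := p(times(times(2, n), times(2, n)), times(2, n)); no other remaining equation mentions B.
Delete trivial equation 2 = 2.
Applying the MGU to either side gives p(h(times(2, n), 2, times(2, n)), h(n, p(times(times(2, n), times(2, n)), times(2, n)), 2)).

p(h(times(2, n), 2, times(2, n)), h(n, p(times(times(2, n), times(2, n)), times(2, n)), 2))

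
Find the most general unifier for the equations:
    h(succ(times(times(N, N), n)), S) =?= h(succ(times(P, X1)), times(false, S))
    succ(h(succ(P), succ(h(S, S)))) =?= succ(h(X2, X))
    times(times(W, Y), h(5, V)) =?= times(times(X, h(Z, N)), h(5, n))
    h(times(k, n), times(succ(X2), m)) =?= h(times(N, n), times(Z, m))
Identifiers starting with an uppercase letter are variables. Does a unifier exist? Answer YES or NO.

NO

Decompose h/2: succ(times(times(N, N), n)) =?= succ(times(P, X1)),  S =?= times(false, S).
Decompose succ/1: times(times(N, N), n) =?= times(P, X1).
Decompose times/2: times(N, N) =?= P,  n =?= X1.
Bind P := times(N, N); substituting into the one remaining equation that mentions P gives: succ(h(succ(times(N, N)), succ(h(S, S)))) =?= succ(h(X2, X)).
Bind X1 := n; no other remaining equation mentions X1.
Occurs check fails: S occurs in times(false, S); the equation S =?= times(false, S) has no finite solution.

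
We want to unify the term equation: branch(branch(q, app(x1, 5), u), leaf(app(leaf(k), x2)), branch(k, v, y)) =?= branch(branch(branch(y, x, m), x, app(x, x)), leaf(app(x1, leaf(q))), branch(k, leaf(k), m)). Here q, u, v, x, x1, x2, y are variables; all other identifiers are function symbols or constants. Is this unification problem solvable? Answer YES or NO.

Decompose branch/3: branch(q, app(x1, 5), u) =?= branch(branch(y, x, m), x, app(x, x)),  leaf(app(leaf(k), x2)) =?= leaf(app(x1, leaf(q))),  branch(k, v, y) =?= branch(k, leaf(k), m).
Decompose branch/3: q =?= branch(y, x, m),  app(x1, 5) =?= x,  u =?= app(x, x).
Bind q := branch(y, x, m); substituting into the one remaining equation that mentions q gives: leaf(app(leaf(k), x2)) =?= leaf(app(x1, leaf(branch(y, x, m)))).
Bind x := app(x1, 5); substituting into the 2 remaining equations that mention x gives: u =?= app(app(x1, 5), app(x1, 5)),  leaf(app(leaf(k), x2)) =?= leaf(app(x1, leaf(branch(y, app(x1, 5), m)))). Substituting into the earlier binding gives q := branch(y, app(x1, 5), m).
Bind u := app(app(x1, 5), app(x1, 5)); no other remaining equation mentions u.
Decompose leaf/1: app(leaf(k), x2) =?= app(x1, leaf(branch(y, app(x1, 5), m))).
Decompose app/2: leaf(k) =?= x1,  x2 =?= leaf(branch(y, app(x1, 5), m)).
Bind x1 := leaf(k); substituting into the one remaining equation that mentions x1 gives: x2 =?= leaf(branch(y, app(leaf(k), 5), m)). Substituting into the earlier bindings gives q := branch(y, app(leaf(k), 5), m), x := app(leaf(k), 5), u := app(app(leaf(k), 5), app(leaf(k), 5)).
Bind x2 := leaf(branch(y, app(leaf(k), 5), m)); no other remaining equation mentions x2.
Decompose branch/3: k =?= k,  v =?= leaf(k),  y =?= m.
Delete trivial equation k =?= k.
Bind v := leaf(k); no other remaining equation mentions v.
Bind y := m. Substituting into the earlier bindings gives q := branch(m, app(leaf(k), 5), m), x2 := leaf(branch(m, app(leaf(k), 5), m)).
No equations remain and no clash or occurs-check failure arose, so a unifier exists.

YES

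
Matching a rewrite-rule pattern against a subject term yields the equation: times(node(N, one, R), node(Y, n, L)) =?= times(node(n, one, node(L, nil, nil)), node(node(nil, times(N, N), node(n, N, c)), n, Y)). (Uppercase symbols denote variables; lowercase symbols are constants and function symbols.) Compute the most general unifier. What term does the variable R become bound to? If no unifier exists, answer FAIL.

node(node(nil, times(n, n), node(n, n, c)), nil, nil)

Decompose times/2: node(N, one, R) =?= node(n, one, node(L, nil, nil)),  node(Y, n, L) =?= node(node(nil, times(N, N), node(n, N, c)), n, Y).
Decompose node/3: N =?= n,  one =?= one,  R =?= node(L, nil, nil).
Bind N := n; substituting into the one remaining equation that mentions N gives: node(Y, n, L) =?= node(node(nil, times(n, n), node(n, n, c)), n, Y).
Delete trivial equation one =?= one.
Bind R := node(L, nil, nil); no other remaining equation mentions R.
Decompose node/3: Y =?= node(nil, times(n, n), node(n, n, c)),  n =?= n,  L =?= Y.
Bind Y := node(nil, times(n, n), node(n, n, c)); substituting into the one remaining equation that mentions Y gives: L =?= node(nil, times(n, n), node(n, n, c)).
Delete trivial equation n =?= n.
Bind L := node(nil, times(n, n), node(n, n, c)). Substituting into the earlier binding gives R := node(node(nil, times(n, n), node(n, n, c)), nil, nil).
MGU = { N := n, R := node(node(nil, times(n, n), node(n, n, c)), nil, nil), Y := node(nil, times(n, n), node(n, n, c)), L := node(nil, times(n, n), node(n, n, c)) }, so R := node(node(nil, times(n, n), node(n, n, c)), nil, nil).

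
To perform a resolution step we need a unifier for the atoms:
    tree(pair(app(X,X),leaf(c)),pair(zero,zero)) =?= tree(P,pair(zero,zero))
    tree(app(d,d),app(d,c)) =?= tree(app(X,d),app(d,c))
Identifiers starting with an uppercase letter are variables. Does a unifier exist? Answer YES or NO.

YES

Decompose tree/2: pair(app(X,X),leaf(c)) =?= P,  pair(zero,zero) =?= pair(zero,zero).
Bind P := pair(app(X,X),leaf(c)); no other remaining equation mentions P.
Delete trivial equation pair(zero,zero) =?= pair(zero,zero).
Decompose tree/2: app(d,d) =?= app(X,d),  app(d,c) =?= app(d,c).
Decompose app/2: d =?= X,  d =?= d.
Bind X := d; no other remaining equation mentions X. Substituting into the earlier binding gives P := pair(app(d,d),leaf(c)).
Delete trivial equation d =?= d.
Delete trivial equation app(d,c) =?= app(d,c).
No equations remain and no clash or occurs-check failure arose, so a unifier exists.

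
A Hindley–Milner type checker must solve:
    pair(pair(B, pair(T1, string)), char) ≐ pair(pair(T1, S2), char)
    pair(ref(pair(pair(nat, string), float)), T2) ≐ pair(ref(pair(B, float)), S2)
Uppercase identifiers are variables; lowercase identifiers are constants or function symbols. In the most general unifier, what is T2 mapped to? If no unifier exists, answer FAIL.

pair(pair(nat, string), string)

Decompose pair/2: pair(B, pair(T1, string)) ≐ pair(T1, S2),  char ≐ char.
Decompose pair/2: B ≐ T1,  pair(T1, string) ≐ S2.
Bind B := T1; substituting into the one remaining equation that mentions B gives: pair(ref(pair(pair(nat, string), float)), T2) ≐ pair(ref(pair(T1, float)), S2).
Bind S2 := pair(T1, string); substituting into the one remaining equation that mentions S2 gives: pair(ref(pair(pair(nat, string), float)), T2) ≐ pair(ref(pair(T1, float)), pair(T1, string)).
Delete trivial equation char ≐ char.
Decompose pair/2: ref(pair(pair(nat, string), float)) ≐ ref(pair(T1, float)),  T2 ≐ pair(T1, string).
Decompose ref/1: pair(pair(nat, string), float) ≐ pair(T1, float).
Decompose pair/2: pair(nat, string) ≐ T1,  float ≐ float.
Bind T1 := pair(nat, string); substituting into the one remaining equation that mentions T1 gives: T2 ≐ pair(pair(nat, string), string). Substituting into the earlier bindings gives B := pair(nat, string), S2 := pair(pair(nat, string), string).
Delete trivial equation float ≐ float.
Bind T2 := pair(pair(nat, string), string).
MGU = { B ↦ pair(nat, string), S2 ↦ pair(pair(nat, string), string), T1 ↦ pair(nat, string), T2 ↦ pair(pair(nat, string), string) }, so T2 ↦ pair(pair(nat, string), string).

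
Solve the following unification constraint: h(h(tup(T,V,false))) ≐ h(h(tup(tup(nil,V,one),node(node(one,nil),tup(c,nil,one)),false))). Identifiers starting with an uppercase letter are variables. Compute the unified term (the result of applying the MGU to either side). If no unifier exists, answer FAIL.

Decompose h/1: h(tup(T,V,false)) ≐ h(tup(tup(nil,V,one),node(node(one,nil),tup(c,nil,one)),false)).
Decompose h/1: tup(T,V,false) ≐ tup(tup(nil,V,one),node(node(one,nil),tup(c,nil,one)),false).
Decompose tup/3: T ≐ tup(nil,V,one),  V ≐ node(node(one,nil),tup(c,nil,one)),  false ≐ false.
Bind T := tup(nil,V,one); no other remaining equation mentions T.
Bind V := node(node(one,nil),tup(c,nil,one)); no other remaining equation mentions V. Substituting into the earlier binding gives T := tup(nil,node(node(one,nil),tup(c,nil,one)),one).
Delete trivial equation false ≐ false.
Applying the MGU to either side gives h(h(tup(tup(nil,node(node(one,nil),tup(c,nil,one)),one),node(node(one,nil),tup(c,nil,one)),false))).

h(h(tup(tup(nil,node(node(one,nil),tup(c,nil,one)),one),node(node(one,nil),tup(c,nil,one)),false)))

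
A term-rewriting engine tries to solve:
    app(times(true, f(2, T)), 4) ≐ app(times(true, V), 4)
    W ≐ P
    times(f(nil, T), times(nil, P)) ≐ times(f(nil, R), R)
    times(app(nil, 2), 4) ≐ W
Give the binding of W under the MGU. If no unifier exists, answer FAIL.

Decompose app/2: times(true, f(2, T)) ≐ times(true, V),  4 ≐ 4.
Decompose times/2: true ≐ true,  f(2, T) ≐ V.
Delete trivial equation true ≐ true.
Bind V := f(2, T); no other remaining equation mentions V.
Delete trivial equation 4 ≐ 4.
Bind W := P; substituting into the one remaining equation that mentions W gives: times(app(nil, 2), 4) ≐ P.
Decompose times/2: f(nil, T) ≐ f(nil, R),  times(nil, P) ≐ R.
Decompose f/2: nil ≐ nil,  T ≐ R.
Delete trivial equation nil ≐ nil.
Bind T := R; no other remaining equation mentions T. Substituting into the earlier binding gives V := f(2, R).
Bind R := times(nil, P); no other remaining equation mentions R. Substituting into the earlier bindings gives V := f(2, times(nil, P)), T := times(nil, P).
Bind P := times(app(nil, 2), 4). Substituting into the earlier bindings gives V := f(2, times(nil, times(app(nil, 2), 4))), W := times(app(nil, 2), 4), T := times(nil, times(app(nil, 2), 4)), R := times(nil, times(app(nil, 2), 4)).
MGU = { V := f(2, times(nil, times(app(nil, 2), 4))), W := times(app(nil, 2), 4), T := times(nil, times(app(nil, 2), 4)), R := times(nil, times(app(nil, 2), 4)), P := times(app(nil, 2), 4) }, so W := times(app(nil, 2), 4).

times(app(nil, 2), 4)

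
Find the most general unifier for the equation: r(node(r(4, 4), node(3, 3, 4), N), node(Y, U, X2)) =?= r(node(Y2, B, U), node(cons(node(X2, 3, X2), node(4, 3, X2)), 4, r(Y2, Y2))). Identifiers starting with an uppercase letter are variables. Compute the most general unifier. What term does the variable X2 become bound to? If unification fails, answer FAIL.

Decompose r/2: node(r(4, 4), node(3, 3, 4), N) =?= node(Y2, B, U),  node(Y, U, X2) =?= node(cons(node(X2, 3, X2), node(4, 3, X2)), 4, r(Y2, Y2)).
Decompose node/3: r(4, 4) =?= Y2,  node(3, 3, 4) =?= B,  N =?= U.
Bind Y2 := r(4, 4); substituting into the one remaining equation that mentions Y2 gives: node(Y, U, X2) =?= node(cons(node(X2, 3, X2), node(4, 3, X2)), 4, r(r(4, 4), r(4, 4))).
Bind B := node(3, 3, 4); no other remaining equation mentions B.
Bind N := U; no other remaining equation mentions N.
Decompose node/3: Y =?= cons(node(X2, 3, X2), node(4, 3, X2)),  U =?= 4,  X2 =?= r(r(4, 4), r(4, 4)).
Bind Y := cons(node(X2, 3, X2), node(4, 3, X2)); no other remaining equation mentions Y.
Bind U := 4; no other remaining equation mentions U. Substituting into the earlier binding gives N := 4.
Bind X2 := r(r(4, 4), r(4, 4)). Substituting into the earlier binding gives Y := cons(node(r(r(4, 4), r(4, 4)), 3, r(r(4, 4), r(4, 4))), node(4, 3, r(r(4, 4), r(4, 4)))).
MGU = { Y2 := r(4, 4), B := node(3, 3, 4), N := 4, Y := cons(node(r(r(4, 4), r(4, 4)), 3, r(r(4, 4), r(4, 4))), node(4, 3, r(r(4, 4), r(4, 4)))), U := 4, X2 := r(r(4, 4), r(4, 4)) }, so X2 := r(r(4, 4), r(4, 4)).

r(r(4, 4), r(4, 4))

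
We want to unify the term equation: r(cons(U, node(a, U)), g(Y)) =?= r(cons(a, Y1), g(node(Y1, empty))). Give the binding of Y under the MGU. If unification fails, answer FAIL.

node(node(a, a), empty)

Decompose r/2: cons(U, node(a, U)) =?= cons(a, Y1),  g(Y) =?= g(node(Y1, empty)).
Decompose cons/2: U =?= a,  node(a, U) =?= Y1.
Bind U := a; substituting into the one remaining equation that mentions U gives: node(a, a) =?= Y1.
Bind Y1 := node(a, a); substituting into the remaining equation gives: g(Y) =?= g(node(node(a, a), empty)).
Decompose g/1: Y =?= node(node(a, a), empty).
Bind Y := node(node(a, a), empty).
MGU = { U -> a, Y1 -> node(a, a), Y -> node(node(a, a), empty) }, so Y -> node(node(a, a), empty).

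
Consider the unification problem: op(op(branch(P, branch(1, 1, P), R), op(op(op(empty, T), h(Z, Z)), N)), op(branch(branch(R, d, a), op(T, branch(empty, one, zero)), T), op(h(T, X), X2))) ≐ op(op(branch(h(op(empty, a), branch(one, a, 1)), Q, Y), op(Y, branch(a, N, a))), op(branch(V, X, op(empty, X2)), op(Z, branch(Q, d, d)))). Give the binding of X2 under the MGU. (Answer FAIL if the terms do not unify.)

FAIL

Decompose op/2: op(branch(P, branch(1, 1, P), R), op(op(op(empty, T), h(Z, Z)), N)) ≐ op(branch(h(op(empty, a), branch(one, a, 1)), Q, Y), op(Y, branch(a, N, a))),  op(branch(branch(R, d, a), op(T, branch(empty, one, zero)), T), op(h(T, X), X2)) ≐ op(branch(V, X, op(empty, X2)), op(Z, branch(Q, d, d))).
Decompose op/2: branch(P, branch(1, 1, P), R) ≐ branch(h(op(empty, a), branch(one, a, 1)), Q, Y),  op(op(op(empty, T), h(Z, Z)), N) ≐ op(Y, branch(a, N, a)).
Decompose branch/3: P ≐ h(op(empty, a), branch(one, a, 1)),  branch(1, 1, P) ≐ Q,  R ≐ Y.
Bind P := h(op(empty, a), branch(one, a, 1)); substituting into the one remaining equation that mentions P gives: branch(1, 1, h(op(empty, a), branch(one, a, 1))) ≐ Q.
Bind Q := branch(1, 1, h(op(empty, a), branch(one, a, 1))); substituting into the one remaining equation that mentions Q gives: op(branch(branch(R, d, a), op(T, branch(empty, one, zero)), T), op(h(T, X), X2)) ≐ op(branch(V, X, op(empty, X2)), op(Z, branch(branch(1, 1, h(op(empty, a), branch(one, a, 1))), d, d))).
Bind R := Y; substituting into the one remaining equation that mentions R gives: op(branch(branch(Y, d, a), op(T, branch(empty, one, zero)), T), op(h(T, X), X2)) ≐ op(branch(V, X, op(empty, X2)), op(Z, branch(branch(1, 1, h(op(empty, a), branch(one, a, 1))), d, d))).
Decompose op/2: op(op(empty, T), h(Z, Z)) ≐ Y,  N ≐ branch(a, N, a).
Bind Y := op(op(empty, T), h(Z, Z)); substituting into the one remaining equation that mentions Y gives: op(branch(branch(op(op(empty, T), h(Z, Z)), d, a), op(T, branch(empty, one, zero)), T), op(h(T, X), X2)) ≐ op(branch(V, X, op(empty, X2)), op(Z, branch(branch(1, 1, h(op(empty, a), branch(one, a, 1))), d, d))). Substituting into the earlier binding gives R := op(op(empty, T), h(Z, Z)).
Occurs check fails: N occurs in branch(a, N, a); the equation N ≐ branch(a, N, a) has no finite solution.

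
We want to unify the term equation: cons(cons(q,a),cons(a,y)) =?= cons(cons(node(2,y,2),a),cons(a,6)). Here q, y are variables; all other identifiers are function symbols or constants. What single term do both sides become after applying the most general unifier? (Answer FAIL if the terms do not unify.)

Decompose cons/2: cons(q,a) =?= cons(node(2,y,2),a),  cons(a,y) =?= cons(a,6).
Decompose cons/2: q =?= node(2,y,2),  a =?= a.
Bind q := node(2,y,2); no other remaining equation mentions q.
Delete trivial equation a =?= a.
Decompose cons/2: a =?= a,  y =?= 6.
Delete trivial equation a =?= a.
Bind y := 6. Substituting into the earlier binding gives q := node(2,6,2).
Applying the MGU to either side gives cons(cons(node(2,6,2),a),cons(a,6)).

cons(cons(node(2,6,2),a),cons(a,6))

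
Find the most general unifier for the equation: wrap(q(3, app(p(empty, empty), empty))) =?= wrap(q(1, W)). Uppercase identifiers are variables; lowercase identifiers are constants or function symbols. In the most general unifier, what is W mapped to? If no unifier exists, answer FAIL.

Decompose wrap/1: q(3, app(p(empty, empty), empty)) =?= q(1, W).
Decompose q/2: 3 =?= 1,  app(p(empty, empty), empty) =?= W.
Clash: constants 3 and 1 differ; no unifier exists.

FAIL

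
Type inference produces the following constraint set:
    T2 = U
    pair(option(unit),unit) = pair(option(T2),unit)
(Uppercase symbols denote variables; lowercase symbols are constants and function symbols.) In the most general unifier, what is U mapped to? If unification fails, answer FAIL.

unit

Bind T2 := U; substituting into the remaining equation gives: pair(option(unit),unit) = pair(option(U),unit).
Decompose pair/2: option(unit) = option(U),  unit = unit.
Decompose option/1: unit = U.
Bind U := unit; no other remaining equation mentions U. Substituting into the earlier binding gives T2 := unit.
Delete trivial equation unit = unit.
MGU = { T2 ↦ unit, U ↦ unit }, so U ↦ unit.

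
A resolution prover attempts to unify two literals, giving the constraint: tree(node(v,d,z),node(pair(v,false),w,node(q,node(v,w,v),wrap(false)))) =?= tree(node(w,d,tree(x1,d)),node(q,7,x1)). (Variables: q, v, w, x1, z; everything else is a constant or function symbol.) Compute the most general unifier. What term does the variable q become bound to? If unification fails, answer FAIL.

Decompose tree/2: node(v,d,z) =?= node(w,d,tree(x1,d)),  node(pair(v,false),w,node(q,node(v,w,v),wrap(false))) =?= node(q,7,x1).
Decompose node/3: v =?= w,  d =?= d,  z =?= tree(x1,d).
Bind v := w; substituting into the one remaining equation that mentions v gives: node(pair(w,false),w,node(q,node(w,w,w),wrap(false))) =?= node(q,7,x1).
Delete trivial equation d =?= d.
Bind z := tree(x1,d); no other remaining equation mentions z.
Decompose node/3: pair(w,false) =?= q,  w =?= 7,  node(q,node(w,w,w),wrap(false)) =?= x1.
Bind q := pair(w,false); substituting into the one remaining equation that mentions q gives: node(pair(w,false),node(w,w,w),wrap(false)) =?= x1.
Bind w := 7; substituting into the remaining equation gives: node(pair(7,false),node(7,7,7),wrap(false)) =?= x1. Substituting into the earlier bindings gives v := 7, q := pair(7,false).
Bind x1 := node(pair(7,false),node(7,7,7),wrap(false)). Substituting into the earlier binding gives z := tree(node(pair(7,false),node(7,7,7),wrap(false)),d).
MGU = { v ↦ 7, z ↦ tree(node(pair(7,false),node(7,7,7),wrap(false)),d), q ↦ pair(7,false), w ↦ 7, x1 ↦ node(pair(7,false),node(7,7,7),wrap(false)) }, so q ↦ pair(7,false).

pair(7,false)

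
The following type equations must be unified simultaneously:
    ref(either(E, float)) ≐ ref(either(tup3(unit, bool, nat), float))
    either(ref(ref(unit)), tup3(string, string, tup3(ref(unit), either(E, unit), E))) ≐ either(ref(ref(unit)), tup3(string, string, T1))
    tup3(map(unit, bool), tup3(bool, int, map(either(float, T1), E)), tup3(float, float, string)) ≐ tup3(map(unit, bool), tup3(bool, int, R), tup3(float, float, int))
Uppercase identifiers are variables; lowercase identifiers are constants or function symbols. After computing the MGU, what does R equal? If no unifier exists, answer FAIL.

FAIL

Decompose ref/1: either(E, float) ≐ either(tup3(unit, bool, nat), float).
Decompose either/2: E ≐ tup3(unit, bool, nat),  float ≐ float.
Bind E := tup3(unit, bool, nat); substituting into the 2 remaining equations that mention E gives: either(ref(ref(unit)), tup3(string, string, tup3(ref(unit), either(tup3(unit, bool, nat), unit), tup3(unit, bool, nat)))) ≐ either(ref(ref(unit)), tup3(string, string, T1)),  tup3(map(unit, bool), tup3(bool, int, map(either(float, T1), tup3(unit, bool, nat))), tup3(float, float, string)) ≐ tup3(map(unit, bool), tup3(bool, int, R), tup3(float, float, int)).
Delete trivial equation float ≐ float.
Decompose either/2: ref(ref(unit)) ≐ ref(ref(unit)),  tup3(string, string, tup3(ref(unit), either(tup3(unit, bool, nat), unit), tup3(unit, bool, nat))) ≐ tup3(string, string, T1).
Delete trivial equation ref(ref(unit)) ≐ ref(ref(unit)).
Decompose tup3/3: string ≐ string,  string ≐ string,  tup3(ref(unit), either(tup3(unit, bool, nat), unit), tup3(unit, bool, nat)) ≐ T1.
Delete trivial equation string ≐ string.
Delete trivial equation string ≐ string.
Bind T1 := tup3(ref(unit), either(tup3(unit, bool, nat), unit), tup3(unit, bool, nat)); substituting into the remaining equation gives: tup3(map(unit, bool), tup3(bool, int, map(either(float, tup3(ref(unit), either(tup3(unit, bool, nat), unit), tup3(unit, bool, nat))), tup3(unit, bool, nat))), tup3(float, float, string)) ≐ tup3(map(unit, bool), tup3(bool, int, R), tup3(float, float, int)).
Decompose tup3/3: map(unit, bool) ≐ map(unit, bool),  tup3(bool, int, map(either(float, tup3(ref(unit), either(tup3(unit, bool, nat), unit), tup3(unit, bool, nat))), tup3(unit, bool, nat))) ≐ tup3(bool, int, R),  tup3(float, float, string) ≐ tup3(float, float, int).
Delete trivial equation map(unit, bool) ≐ map(unit, bool).
Decompose tup3/3: bool ≐ bool,  int ≐ int,  map(either(float, tup3(ref(unit), either(tup3(unit, bool, nat), unit), tup3(unit, bool, nat))), tup3(unit, bool, nat)) ≐ R.
Delete trivial equation bool ≐ bool.
Delete trivial equation int ≐ int.
Bind R := map(either(float, tup3(ref(unit), either(tup3(unit, bool, nat), unit), tup3(unit, bool, nat))), tup3(unit, bool, nat)); no other remaining equation mentions R.
Decompose tup3/3: float ≐ float,  float ≐ float,  string ≐ int.
Delete trivial equation float ≐ float.
Delete trivial equation float ≐ float.
Clash: constants string and int differ; no unifier exists.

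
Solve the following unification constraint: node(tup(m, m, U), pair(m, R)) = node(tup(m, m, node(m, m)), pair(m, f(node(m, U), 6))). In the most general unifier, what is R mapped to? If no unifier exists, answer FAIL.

Decompose node/2: tup(m, m, U) = tup(m, m, node(m, m)),  pair(m, R) = pair(m, f(node(m, U), 6)).
Decompose tup/3: m = m,  m = m,  U = node(m, m).
Delete trivial equation m = m.
Delete trivial equation m = m.
Bind U := node(m, m); substituting into the remaining equation gives: pair(m, R) = pair(m, f(node(m, node(m, m)), 6)).
Decompose pair/2: m = m,  R = f(node(m, node(m, m)), 6).
Delete trivial equation m = m.
Bind R := f(node(m, node(m, m)), 6).
MGU = { U ↦ node(m, m), R ↦ f(node(m, node(m, m)), 6) }, so R ↦ f(node(m, node(m, m)), 6).

f(node(m, node(m, m)), 6)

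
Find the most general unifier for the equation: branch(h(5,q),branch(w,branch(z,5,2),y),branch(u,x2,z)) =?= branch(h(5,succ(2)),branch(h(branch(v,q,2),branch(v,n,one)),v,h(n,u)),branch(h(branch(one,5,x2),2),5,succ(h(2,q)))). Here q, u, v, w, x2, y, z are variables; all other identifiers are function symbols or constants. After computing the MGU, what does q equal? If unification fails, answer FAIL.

Decompose branch/3: h(5,q) =?= h(5,succ(2)),  branch(w,branch(z,5,2),y) =?= branch(h(branch(v,q,2),branch(v,n,one)),v,h(n,u)),  branch(u,x2,z) =?= branch(h(branch(one,5,x2),2),5,succ(h(2,q))).
Decompose h/2: 5 =?= 5,  q =?= succ(2).
Delete trivial equation 5 =?= 5.
Bind q := succ(2); substituting into the remaining equations gives: branch(w,branch(z,5,2),y) =?= branch(h(branch(v,succ(2),2),branch(v,n,one)),v,h(n,u)),  branch(u,x2,z) =?= branch(h(branch(one,5,x2),2),5,succ(h(2,succ(2)))).
Decompose branch/3: w =?= h(branch(v,succ(2),2),branch(v,n,one)),  branch(z,5,2) =?= v,  y =?= h(n,u).
Bind w := h(branch(v,succ(2),2),branch(v,n,one)); no other remaining equation mentions w.
Bind v := branch(z,5,2); no other remaining equation mentions v. Substituting into the earlier binding gives w := h(branch(branch(z,5,2),succ(2),2),branch(branch(z,5,2),n,one)).
Bind y := h(n,u); no other remaining equation mentions y.
Decompose branch/3: u =?= h(branch(one,5,x2),2),  x2 =?= 5,  z =?= succ(h(2,succ(2))).
Bind u := h(branch(one,5,x2),2); no other remaining equation mentions u. Substituting into the earlier binding gives y := h(n,h(branch(one,5,x2),2)).
Bind x2 := 5; no other remaining equation mentions x2. Substituting into the earlier bindings gives y := h(n,h(branch(one,5,5),2)), u := h(branch(one,5,5),2).
Bind z := succ(h(2,succ(2))). Substituting into the earlier bindings gives w := h(branch(branch(succ(h(2,succ(2))),5,2),succ(2),2),branch(branch(succ(h(2,succ(2))),5,2),n,one)), v := branch(succ(h(2,succ(2))),5,2).
MGU = { q := succ(2), w := h(branch(branch(succ(h(2,succ(2))),5,2),succ(2),2),branch(branch(succ(h(2,succ(2))),5,2),n,one)), v := branch(succ(h(2,succ(2))),5,2), y := h(n,h(branch(one,5,5),2)), u := h(branch(one,5,5),2), x2 := 5, z := succ(h(2,succ(2))) }, so q := succ(2).

succ(2)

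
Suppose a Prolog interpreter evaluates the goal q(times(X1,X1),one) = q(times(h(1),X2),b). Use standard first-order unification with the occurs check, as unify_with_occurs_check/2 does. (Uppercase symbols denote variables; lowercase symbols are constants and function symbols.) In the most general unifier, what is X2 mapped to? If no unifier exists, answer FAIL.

FAIL

Decompose q/2: times(X1,X1) = times(h(1),X2),  one = b.
Decompose times/2: X1 = h(1),  X1 = X2.
Bind X1 := h(1); substituting into the one remaining equation that mentions X1 gives: h(1) = X2.
Bind X2 := h(1); no other remaining equation mentions X2.
Clash: constants one and b differ; no unifier exists.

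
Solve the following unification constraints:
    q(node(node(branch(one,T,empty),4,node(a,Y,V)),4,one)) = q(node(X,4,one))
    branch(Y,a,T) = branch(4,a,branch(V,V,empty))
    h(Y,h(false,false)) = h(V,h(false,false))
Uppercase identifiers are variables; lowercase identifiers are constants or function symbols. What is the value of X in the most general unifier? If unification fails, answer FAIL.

node(branch(one,branch(4,4,empty),empty),4,node(a,4,4))

Decompose q/1: node(node(branch(one,T,empty),4,node(a,Y,V)),4,one) = node(X,4,one).
Decompose node/3: node(branch(one,T,empty),4,node(a,Y,V)) = X,  4 = 4,  one = one.
Bind X := node(branch(one,T,empty),4,node(a,Y,V)); no other remaining equation mentions X.
Delete trivial equation 4 = 4.
Delete trivial equation one = one.
Decompose branch/3: Y = 4,  a = a,  T = branch(V,V,empty).
Bind Y := 4; substituting into the one remaining equation that mentions Y gives: h(4,h(false,false)) = h(V,h(false,false)). Substituting into the earlier binding gives X := node(branch(one,T,empty),4,node(a,4,V)).
Delete trivial equation a = a.
Bind T := branch(V,V,empty); no other remaining equation mentions T. Substituting into the earlier binding gives X := node(branch(one,branch(V,V,empty),empty),4,node(a,4,V)).
Decompose h/2: 4 = V,  h(false,false) = h(false,false).
Bind V := 4; no other remaining equation mentions V. Substituting into the earlier bindings gives X := node(branch(one,branch(4,4,empty),empty),4,node(a,4,4)), T := branch(4,4,empty).
Delete trivial equation h(false,false) = h(false,false).
MGU = { X ↦ node(branch(one,branch(4,4,empty),empty),4,node(a,4,4)), Y ↦ 4, T ↦ branch(4,4,empty), V ↦ 4 }, so X ↦ node(branch(one,branch(4,4,empty),empty),4,node(a,4,4)).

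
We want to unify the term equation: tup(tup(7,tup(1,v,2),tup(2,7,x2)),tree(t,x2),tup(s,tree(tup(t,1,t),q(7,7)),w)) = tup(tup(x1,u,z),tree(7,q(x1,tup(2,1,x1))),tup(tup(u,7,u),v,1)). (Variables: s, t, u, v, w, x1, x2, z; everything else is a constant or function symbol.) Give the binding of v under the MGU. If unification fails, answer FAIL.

tree(tup(7,1,7),q(7,7))

Decompose tup/3: tup(7,tup(1,v,2),tup(2,7,x2)) = tup(x1,u,z),  tree(t,x2) = tree(7,q(x1,tup(2,1,x1))),  tup(s,tree(tup(t,1,t),q(7,7)),w) = tup(tup(u,7,u),v,1).
Decompose tup/3: 7 = x1,  tup(1,v,2) = u,  tup(2,7,x2) = z.
Bind x1 := 7; substituting into the one remaining equation that mentions x1 gives: tree(t,x2) = tree(7,q(7,tup(2,1,7))).
Bind u := tup(1,v,2); substituting into the one remaining equation that mentions u gives: tup(s,tree(tup(t,1,t),q(7,7)),w) = tup(tup(tup(1,v,2),7,tup(1,v,2)),v,1).
Bind z := tup(2,7,x2); no other remaining equation mentions z.
Decompose tree/2: t = 7,  x2 = q(7,tup(2,1,7)).
Bind t := 7; substituting into the one remaining equation that mentions t gives: tup(s,tree(tup(7,1,7),q(7,7)),w) = tup(tup(tup(1,v,2),7,tup(1,v,2)),v,1).
Bind x2 := q(7,tup(2,1,7)); no other remaining equation mentions x2. Substituting into the earlier binding gives z := tup(2,7,q(7,tup(2,1,7))).
Decompose tup/3: s = tup(tup(1,v,2),7,tup(1,v,2)),  tree(tup(7,1,7),q(7,7)) = v,  w = 1.
Bind s := tup(tup(1,v,2),7,tup(1,v,2)); no other remaining equation mentions s.
Bind v := tree(tup(7,1,7),q(7,7)); no other remaining equation mentions v. Substituting into the earlier bindings gives u := tup(1,tree(tup(7,1,7),q(7,7)),2), s := tup(tup(1,tree(tup(7,1,7),q(7,7)),2),7,tup(1,tree(tup(7,1,7),q(7,7)),2)).
Bind w := 1.
MGU = { x1 -> 7, u -> tup(1,tree(tup(7,1,7),q(7,7)),2), z -> tup(2,7,q(7,tup(2,1,7))), t -> 7, x2 -> q(7,tup(2,1,7)), s -> tup(tup(1,tree(tup(7,1,7),q(7,7)),2),7,tup(1,tree(tup(7,1,7),q(7,7)),2)), v -> tree(tup(7,1,7),q(7,7)), w -> 1 }, so v -> tree(tup(7,1,7),q(7,7)).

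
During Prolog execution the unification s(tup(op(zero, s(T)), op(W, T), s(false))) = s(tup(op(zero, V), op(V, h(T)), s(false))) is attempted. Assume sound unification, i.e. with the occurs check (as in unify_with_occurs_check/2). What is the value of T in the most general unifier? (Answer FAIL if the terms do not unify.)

FAIL

Decompose s/1: tup(op(zero, s(T)), op(W, T), s(false)) = tup(op(zero, V), op(V, h(T)), s(false)).
Decompose tup/3: op(zero, s(T)) = op(zero, V),  op(W, T) = op(V, h(T)),  s(false) = s(false).
Decompose op/2: zero = zero,  s(T) = V.
Delete trivial equation zero = zero.
Bind V := s(T); substituting into the one remaining equation that mentions V gives: op(W, T) = op(s(T), h(T)).
Decompose op/2: W = s(T),  T = h(T).
Bind W := s(T); no other remaining equation mentions W.
Occurs check fails: T occurs in h(T); the equation T = h(T) has no finite solution.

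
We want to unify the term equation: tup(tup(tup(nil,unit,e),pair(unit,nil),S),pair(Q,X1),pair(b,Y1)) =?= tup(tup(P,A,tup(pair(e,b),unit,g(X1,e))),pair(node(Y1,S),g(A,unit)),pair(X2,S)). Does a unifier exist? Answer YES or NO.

Decompose tup/3: tup(tup(nil,unit,e),pair(unit,nil),S) =?= tup(P,A,tup(pair(e,b),unit,g(X1,e))),  pair(Q,X1) =?= pair(node(Y1,S),g(A,unit)),  pair(b,Y1) =?= pair(X2,S).
Decompose tup/3: tup(nil,unit,e) =?= P,  pair(unit,nil) =?= A,  S =?= tup(pair(e,b),unit,g(X1,e)).
Bind P := tup(nil,unit,e); no other remaining equation mentions P.
Bind A := pair(unit,nil); substituting into the one remaining equation that mentions A gives: pair(Q,X1) =?= pair(node(Y1,S),g(pair(unit,nil),unit)).
Bind S := tup(pair(e,b),unit,g(X1,e)); substituting into the remaining equations gives: pair(Q,X1) =?= pair(node(Y1,tup(pair(e,b),unit,g(X1,e))),g(pair(unit,nil),unit)),  pair(b,Y1) =?= pair(X2,tup(pair(e,b),unit,g(X1,e))).
Decompose pair/2: Q =?= node(Y1,tup(pair(e,b),unit,g(X1,e))),  X1 =?= g(pair(unit,nil),unit).
Bind Q := node(Y1,tup(pair(e,b),unit,g(X1,e))); no other remaining equation mentions Q.
Bind X1 := g(pair(unit,nil),unit); substituting into the remaining equation gives: pair(b,Y1) =?= pair(X2,tup(pair(e,b),unit,g(g(pair(unit,nil),unit),e))). Substituting into the earlier bindings gives S := tup(pair(e,b),unit,g(g(pair(unit,nil),unit),e)), Q := node(Y1,tup(pair(e,b),unit,g(g(pair(unit,nil),unit),e))).
Decompose pair/2: b =?= X2,  Y1 =?= tup(pair(e,b),unit,g(g(pair(unit,nil),unit),e)).
Bind X2 := b; no other remaining equation mentions X2.
Bind Y1 := tup(pair(e,b),unit,g(g(pair(unit,nil),unit),e)). Substituting into the earlier binding gives Q := node(tup(pair(e,b),unit,g(g(pair(unit,nil),unit),e)),tup(pair(e,b),unit,g(g(pair(unit,nil),unit),e))).
No equations remain and no clash or occurs-check failure arose, so a unifier exists.

YES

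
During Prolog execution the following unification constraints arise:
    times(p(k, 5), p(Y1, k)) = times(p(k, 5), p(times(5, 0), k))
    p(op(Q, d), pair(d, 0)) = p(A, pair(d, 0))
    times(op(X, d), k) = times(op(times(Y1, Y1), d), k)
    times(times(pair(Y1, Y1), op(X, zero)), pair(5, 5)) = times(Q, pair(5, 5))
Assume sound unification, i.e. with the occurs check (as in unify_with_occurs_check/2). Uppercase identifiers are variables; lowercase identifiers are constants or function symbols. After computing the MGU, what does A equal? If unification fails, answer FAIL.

Decompose times/2: p(k, 5) = p(k, 5),  p(Y1, k) = p(times(5, 0), k).
Delete trivial equation p(k, 5) = p(k, 5).
Decompose p/2: Y1 = times(5, 0),  k = k.
Bind Y1 := times(5, 0); substituting into the 2 remaining equations that mention Y1 gives: times(op(X, d), k) = times(op(times(times(5, 0), times(5, 0)), d), k),  times(times(pair(times(5, 0), times(5, 0)), op(X, zero)), pair(5, 5)) = times(Q, pair(5, 5)).
Delete trivial equation k = k.
Decompose p/2: op(Q, d) = A,  pair(d, 0) = pair(d, 0).
Bind A := op(Q, d); no other remaining equation mentions A.
Delete trivial equation pair(d, 0) = pair(d, 0).
Decompose times/2: op(X, d) = op(times(times(5, 0), times(5, 0)), d),  k = k.
Decompose op/2: X = times(times(5, 0), times(5, 0)),  d = d.
Bind X := times(times(5, 0), times(5, 0)); substituting into the one remaining equation that mentions X gives: times(times(pair(times(5, 0), times(5, 0)), op(times(times(5, 0), times(5, 0)), zero)), pair(5, 5)) = times(Q, pair(5, 5)).
Delete trivial equation d = d.
Delete trivial equation k = k.
Decompose times/2: times(pair(times(5, 0), times(5, 0)), op(times(times(5, 0), times(5, 0)), zero)) = Q,  pair(5, 5) = pair(5, 5).
Bind Q := times(pair(times(5, 0), times(5, 0)), op(times(times(5, 0), times(5, 0)), zero)); no other remaining equation mentions Q. Substituting into the earlier binding gives A := op(times(pair(times(5, 0), times(5, 0)), op(times(times(5, 0), times(5, 0)), zero)), d).
Delete trivial equation pair(5, 5) = pair(5, 5).
MGU = { Y1 -> times(5, 0), A -> op(times(pair(times(5, 0), times(5, 0)), op(times(times(5, 0), times(5, 0)), zero)), d), X -> times(times(5, 0), times(5, 0)), Q -> times(pair(times(5, 0), times(5, 0)), op(times(times(5, 0), times(5, 0)), zero)) }, so A -> op(times(pair(times(5, 0), times(5, 0)), op(times(times(5, 0), times(5, 0)), zero)), d).

op(times(pair(times(5, 0), times(5, 0)), op(times(times(5, 0), times(5, 0)), zero)), d)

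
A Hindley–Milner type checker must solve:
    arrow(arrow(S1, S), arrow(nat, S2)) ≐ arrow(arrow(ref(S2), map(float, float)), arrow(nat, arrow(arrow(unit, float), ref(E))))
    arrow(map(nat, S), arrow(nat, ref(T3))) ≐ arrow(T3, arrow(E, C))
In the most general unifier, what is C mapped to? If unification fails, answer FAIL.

Decompose arrow/2: arrow(S1, S) ≐ arrow(ref(S2), map(float, float)),  arrow(nat, S2) ≐ arrow(nat, arrow(arrow(unit, float), ref(E))).
Decompose arrow/2: S1 ≐ ref(S2),  S ≐ map(float, float).
Bind S1 := ref(S2); no other remaining equation mentions S1.
Bind S := map(float, float); substituting into the one remaining equation that mentions S gives: arrow(map(nat, map(float, float)), arrow(nat, ref(T3))) ≐ arrow(T3, arrow(E, C)).
Decompose arrow/2: nat ≐ nat,  S2 ≐ arrow(arrow(unit, float), ref(E)).
Delete trivial equation nat ≐ nat.
Bind S2 := arrow(arrow(unit, float), ref(E)); no other remaining equation mentions S2. Substituting into the earlier binding gives S1 := ref(arrow(arrow(unit, float), ref(E))).
Decompose arrow/2: map(nat, map(float, float)) ≐ T3,  arrow(nat, ref(T3)) ≐ arrow(E, C).
Bind T3 := map(nat, map(float, float)); substituting into the remaining equation gives: arrow(nat, ref(map(nat, map(float, float)))) ≐ arrow(E, C).
Decompose arrow/2: nat ≐ E,  ref(map(nat, map(float, float))) ≐ C.
Bind E := nat; no other remaining equation mentions E. Substituting into the earlier bindings gives S1 := ref(arrow(arrow(unit, float), ref(nat))), S2 := arrow(arrow(unit, float), ref(nat)).
Bind C := ref(map(nat, map(float, float))).
MGU = { S1 := ref(arrow(arrow(unit, float), ref(nat))), S := map(float, float), S2 := arrow(arrow(unit, float), ref(nat)), T3 := map(nat, map(float, float)), E := nat, C := ref(map(nat, map(float, float))) }, so C := ref(map(nat, map(float, float))).

ref(map(nat, map(float, float)))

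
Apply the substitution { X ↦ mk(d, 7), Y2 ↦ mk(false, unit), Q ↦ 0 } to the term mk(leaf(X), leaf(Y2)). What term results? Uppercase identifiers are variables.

mk(leaf(mk(d, 7)), leaf(mk(false, unit)))

Replace each occurrence of X with mk(d, 7).
Replace each occurrence of Y2 with mk(false, unit).
Result: mk(leaf(mk(d, 7)), leaf(mk(false, unit))).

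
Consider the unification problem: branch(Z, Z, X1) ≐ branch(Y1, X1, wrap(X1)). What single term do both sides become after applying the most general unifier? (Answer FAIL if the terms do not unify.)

FAIL

Decompose branch/3: Z ≐ Y1,  Z ≐ X1,  X1 ≐ wrap(X1).
Bind Z := Y1; substituting into the one remaining equation that mentions Z gives: Y1 ≐ X1.
Bind Y1 := X1; no other remaining equation mentions Y1. Substituting into the earlier binding gives Z := X1.
Occurs check fails: X1 occurs in wrap(X1); the equation X1 ≐ wrap(X1) has no finite solution.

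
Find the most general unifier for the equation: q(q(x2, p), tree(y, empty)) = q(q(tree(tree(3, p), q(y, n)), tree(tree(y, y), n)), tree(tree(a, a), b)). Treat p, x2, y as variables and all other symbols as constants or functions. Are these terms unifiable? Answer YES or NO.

NO

Decompose q/2: q(x2, p) = q(tree(tree(3, p), q(y, n)), tree(tree(y, y), n)),  tree(y, empty) = tree(tree(a, a), b).
Decompose q/2: x2 = tree(tree(3, p), q(y, n)),  p = tree(tree(y, y), n).
Bind x2 := tree(tree(3, p), q(y, n)); no other remaining equation mentions x2.
Bind p := tree(tree(y, y), n); no other remaining equation mentions p. Substituting into the earlier binding gives x2 := tree(tree(3, tree(tree(y, y), n)), q(y, n)).
Decompose tree/2: y = tree(a, a),  empty = b.
Bind y := tree(a, a); no other remaining equation mentions y. Substituting into the earlier bindings gives x2 := tree(tree(3, tree(tree(tree(a, a), tree(a, a)), n)), q(tree(a, a), n)), p := tree(tree(tree(a, a), tree(a, a)), n).
Clash: constants empty and b differ; no unifier exists.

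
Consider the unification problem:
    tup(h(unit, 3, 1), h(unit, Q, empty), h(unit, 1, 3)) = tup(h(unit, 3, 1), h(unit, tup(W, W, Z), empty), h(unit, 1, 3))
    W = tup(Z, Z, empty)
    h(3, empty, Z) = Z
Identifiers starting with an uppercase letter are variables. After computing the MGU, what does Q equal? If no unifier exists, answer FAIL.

FAIL

Decompose tup/3: h(unit, 3, 1) = h(unit, 3, 1),  h(unit, Q, empty) = h(unit, tup(W, W, Z), empty),  h(unit, 1, 3) = h(unit, 1, 3).
Delete trivial equation h(unit, 3, 1) = h(unit, 3, 1).
Decompose h/3: unit = unit,  Q = tup(W, W, Z),  empty = empty.
Delete trivial equation unit = unit.
Bind Q := tup(W, W, Z); no other remaining equation mentions Q.
Delete trivial equation empty = empty.
Delete trivial equation h(unit, 1, 3) = h(unit, 1, 3).
Bind W := tup(Z, Z, empty); no other remaining equation mentions W. Substituting into the earlier binding gives Q := tup(tup(Z, Z, empty), tup(Z, Z, empty), Z).
Occurs check fails: Z occurs in h(3, empty, Z); the equation Z = h(3, empty, Z) has no finite solution.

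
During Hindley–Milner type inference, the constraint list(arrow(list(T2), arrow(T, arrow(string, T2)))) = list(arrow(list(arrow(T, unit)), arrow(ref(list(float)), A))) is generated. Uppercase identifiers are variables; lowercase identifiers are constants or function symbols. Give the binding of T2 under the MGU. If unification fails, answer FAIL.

Decompose list/1: arrow(list(T2), arrow(T, arrow(string, T2))) = arrow(list(arrow(T, unit)), arrow(ref(list(float)), A)).
Decompose arrow/2: list(T2) = list(arrow(T, unit)),  arrow(T, arrow(string, T2)) = arrow(ref(list(float)), A).
Decompose list/1: T2 = arrow(T, unit).
Bind T2 := arrow(T, unit); substituting into the remaining equation gives: arrow(T, arrow(string, arrow(T, unit))) = arrow(ref(list(float)), A).
Decompose arrow/2: T = ref(list(float)),  arrow(string, arrow(T, unit)) = A.
Bind T := ref(list(float)); substituting into the remaining equation gives: arrow(string, arrow(ref(list(float)), unit)) = A. Substituting into the earlier binding gives T2 := arrow(ref(list(float)), unit).
Bind A := arrow(string, arrow(ref(list(float)), unit)).
MGU = { T2 := arrow(ref(list(float)), unit), T := ref(list(float)), A := arrow(string, arrow(ref(list(float)), unit)) }, so T2 := arrow(ref(list(float)), unit).

arrow(ref(list(float)), unit)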